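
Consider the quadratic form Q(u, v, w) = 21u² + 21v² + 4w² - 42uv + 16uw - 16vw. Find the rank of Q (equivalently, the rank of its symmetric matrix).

The associated matrix is A = [[21, -21, 8], [-21, 21, -8], [8, -8, 4]].
Row-reducing A symmetrically gives the diagonal entries 21, 0, 20/21.
That gives 2 positive, 1 zero pivots.
The rank is the number of nonzero pivots: 2.

2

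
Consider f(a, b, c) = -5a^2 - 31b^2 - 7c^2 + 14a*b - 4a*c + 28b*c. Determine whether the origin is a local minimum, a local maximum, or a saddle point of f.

The Hessian at the origin is H = [[-10, 14, -4], [14, -62, 28], [-4, 28, -14]].
Symmetric row and column elimination reduces H to a congruent diagonal form with pivots -10, -212/5, -30/53.
That gives 3 negative pivots.
H is negative definite, so the origin is a strict local maximum.

local maximum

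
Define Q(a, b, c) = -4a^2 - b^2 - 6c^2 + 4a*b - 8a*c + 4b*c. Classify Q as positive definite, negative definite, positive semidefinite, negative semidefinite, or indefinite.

Write A = [[-4, 2, -4], [2, -1, 2], [-4, 2, -6]].
Applying the same elementary operations to the rows and columns of A produces a congruent diagonal matrix with entries -4, 0, -2.
So there are 2 negative, 1 zero pivots.
Hence Q is negative semidefinite.

negative semidefinite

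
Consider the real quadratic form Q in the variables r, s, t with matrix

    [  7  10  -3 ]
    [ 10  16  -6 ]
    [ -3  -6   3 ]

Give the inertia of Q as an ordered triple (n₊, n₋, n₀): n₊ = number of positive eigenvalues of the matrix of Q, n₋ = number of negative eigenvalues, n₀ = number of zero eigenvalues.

Symmetric row and column elimination reduces A to a congruent diagonal form with pivots 7, 12/7, 0.
So there are 2 positive, 1 zero pivots.

(2, 0, 1)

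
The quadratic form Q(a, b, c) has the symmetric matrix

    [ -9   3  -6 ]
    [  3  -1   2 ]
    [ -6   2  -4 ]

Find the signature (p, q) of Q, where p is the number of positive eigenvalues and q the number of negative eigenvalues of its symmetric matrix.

(0, 1)

Applying the same elementary operations to the rows and columns of A produces a congruent diagonal matrix with entries -9, 0, 0.
So there are 1 negative, 2 zero pivots.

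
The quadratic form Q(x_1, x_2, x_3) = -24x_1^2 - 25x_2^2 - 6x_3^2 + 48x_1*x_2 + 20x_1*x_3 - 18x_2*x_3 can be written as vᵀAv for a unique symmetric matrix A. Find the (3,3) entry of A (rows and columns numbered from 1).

-6

The coefficient of x_3^2 in Q is -6, and that is exactly A[3,3].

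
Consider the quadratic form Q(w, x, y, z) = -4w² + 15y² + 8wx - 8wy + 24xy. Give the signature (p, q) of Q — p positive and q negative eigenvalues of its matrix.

(2, 1)

Write A = [[-4, 4, -4, 0], [4, 0, 12, 0], [-4, 12, 15, 0], [0, 0, 0, 0]].
Congruent diagonalization of A (simultaneous row and column reduction) yields pivots -4, 4, 3, 0.
So there are 2 positive, 1 negative, 1 zero pivots.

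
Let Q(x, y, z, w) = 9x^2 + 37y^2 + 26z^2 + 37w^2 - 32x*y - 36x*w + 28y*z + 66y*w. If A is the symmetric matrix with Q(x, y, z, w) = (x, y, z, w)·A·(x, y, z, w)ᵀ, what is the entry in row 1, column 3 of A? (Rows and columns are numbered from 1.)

0

The coefficient of x·z in Q is 0. For a symmetric A this equals A[1,3] + A[3,1] = 2·A[1,3].
So A[1,3] = 0/2 = 0.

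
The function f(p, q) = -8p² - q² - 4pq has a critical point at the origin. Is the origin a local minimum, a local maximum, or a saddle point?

local maximum

The Hessian at the origin is H = [[-16, -4], [-4, -2]].
det H = -16·-2 − (-4)² = 16 > 0 and H[1,1] = -16 < 0, so H is negative definite.
Therefore the origin is a local maximum.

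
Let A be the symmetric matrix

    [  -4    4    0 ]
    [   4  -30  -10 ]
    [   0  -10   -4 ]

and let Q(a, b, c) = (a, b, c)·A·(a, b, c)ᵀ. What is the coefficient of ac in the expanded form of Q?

The coefficient of ac is A[1,3] + A[3,1] = 2·0 = 0.

0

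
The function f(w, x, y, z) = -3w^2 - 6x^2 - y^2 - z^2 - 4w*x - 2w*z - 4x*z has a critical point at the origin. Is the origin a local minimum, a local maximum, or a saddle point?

The Hessian at the origin is H = [[-6, -4, 0, -2], [-4, -12, 0, -4], [0, 0, -2, 0], [-2, -4, 0, -2]].
Row-reducing H symmetrically gives the diagonal entries -6, -28/3, -2, -4/7.
So there are 4 negative pivots.
H is negative definite, so the origin is a strict local maximum.

local maximum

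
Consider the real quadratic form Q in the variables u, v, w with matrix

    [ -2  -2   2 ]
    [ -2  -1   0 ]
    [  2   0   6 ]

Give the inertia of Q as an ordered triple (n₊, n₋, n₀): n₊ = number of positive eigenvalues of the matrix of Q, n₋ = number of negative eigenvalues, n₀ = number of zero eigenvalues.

(2, 1, 0)

Row-reducing A symmetrically gives the diagonal entries -2, 1, 4.
So there are 2 positive, 1 negative pivots.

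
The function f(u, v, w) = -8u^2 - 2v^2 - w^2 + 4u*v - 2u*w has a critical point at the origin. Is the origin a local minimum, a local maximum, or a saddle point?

local maximum

The Hessian at the origin is H = [[-16, 4, -2], [4, -4, 0], [-2, 0, -2]].
Congruent diagonalization of H (simultaneous row and column reduction) yields pivots -16, -3, -5/3.
So there are 3 negative pivots.
H is negative definite, so the origin is a strict local maximum.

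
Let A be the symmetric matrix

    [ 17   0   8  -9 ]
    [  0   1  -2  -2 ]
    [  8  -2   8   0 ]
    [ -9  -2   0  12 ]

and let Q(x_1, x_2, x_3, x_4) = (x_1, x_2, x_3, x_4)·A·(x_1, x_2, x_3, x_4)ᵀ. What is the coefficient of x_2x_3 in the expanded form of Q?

The coefficient of x_2x_3 is A[2,3] + A[3,2] = 2·(-2) = -4.

-4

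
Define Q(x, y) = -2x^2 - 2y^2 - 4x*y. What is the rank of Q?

Write A = [[-2, -2], [-2, -2]].
Symmetric row and column elimination reduces A to a congruent diagonal form with pivots -2, 0.
So there are 1 negative, 1 zero pivots.
The rank is the number of nonzero pivots: 1.

1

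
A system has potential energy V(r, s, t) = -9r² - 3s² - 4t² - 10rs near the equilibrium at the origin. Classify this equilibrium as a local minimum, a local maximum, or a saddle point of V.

The Hessian at the origin is H = [[-18, -10, 0], [-10, -6, 0], [0, 0, -8]].
Applying the same elementary operations to the rows and columns of H produces a congruent diagonal matrix with entries -18, -4/9, -8.
That gives 3 negative pivots.
H is negative definite, so the origin is a strict local maximum.

local maximum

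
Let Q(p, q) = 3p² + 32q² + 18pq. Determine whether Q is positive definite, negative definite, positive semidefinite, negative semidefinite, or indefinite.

positive definite

The symmetric matrix of Q is A = [[3, 9], [9, 32]].
Leading principal minors: Δ_1 = 3, Δ_2 = 15.
All leading principal minors are positive, so by Sylvester's criterion Q is positive definite.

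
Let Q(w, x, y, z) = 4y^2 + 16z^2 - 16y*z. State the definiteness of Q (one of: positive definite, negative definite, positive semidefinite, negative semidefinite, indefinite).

positive semidefinite

The associated matrix is A = [[0, 0, 0, 0], [0, 0, 0, 0], [0, 0, 4, -8], [0, 0, -8, 16]].
Row-reducing A symmetrically gives the diagonal entries 0, 0, 4, 0.
That gives 1 positive, 3 zero pivots.
Hence Q is positive semidefinite.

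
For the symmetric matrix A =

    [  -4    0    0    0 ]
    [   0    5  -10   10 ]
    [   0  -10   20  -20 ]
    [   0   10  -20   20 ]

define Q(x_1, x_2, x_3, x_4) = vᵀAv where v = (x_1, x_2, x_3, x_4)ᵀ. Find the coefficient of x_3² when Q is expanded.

The coefficient of x_3² is the diagonal entry A[3,3] = 20.

20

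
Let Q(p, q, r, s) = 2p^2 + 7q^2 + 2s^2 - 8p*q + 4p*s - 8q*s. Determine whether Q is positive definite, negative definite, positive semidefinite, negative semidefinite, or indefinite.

indefinite

The associated matrix is A = [[2, -4, 0, 2], [-4, 7, 0, -4], [0, 0, 0, 0], [2, -4, 0, 2]].
Symmetric row and column elimination reduces A to a congruent diagonal form with pivots 2, -1, 0, 0.
So there are 1 positive, 1 negative, 2 zero pivots.
Hence Q is indefinite.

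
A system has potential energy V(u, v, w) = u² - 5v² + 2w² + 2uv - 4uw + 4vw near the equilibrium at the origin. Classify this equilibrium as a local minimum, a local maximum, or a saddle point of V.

saddle point

The Hessian at the origin is H = [[2, 2, -4], [2, -10, 4], [-4, 4, 4]].
Congruent diagonalization of H (simultaneous row and column reduction) yields pivots 2, -12, 4/3.
That gives 2 positive, 1 negative pivots.
H is indefinite, so the origin is a saddle point.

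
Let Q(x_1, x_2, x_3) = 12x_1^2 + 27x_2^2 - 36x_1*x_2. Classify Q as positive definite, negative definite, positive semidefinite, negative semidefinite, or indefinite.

The symmetric matrix is A = [[12, -18, 0], [-18, 27, 0], [0, 0, 0]].
Symmetric row and column elimination reduces A to a congruent diagonal form with pivots 12, 0, 0.
So there are 1 positive, 2 zero pivots.
Hence Q is positive semidefinite.

positive semidefinite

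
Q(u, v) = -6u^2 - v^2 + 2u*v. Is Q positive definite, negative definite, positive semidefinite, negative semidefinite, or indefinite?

negative definite

The associated matrix is A = [[-6, 1], [1, -1]].
Symmetric row and column elimination reduces A to a congruent diagonal form with pivots -6, -5/6.
That gives 2 negative pivots.
Hence Q is negative definite.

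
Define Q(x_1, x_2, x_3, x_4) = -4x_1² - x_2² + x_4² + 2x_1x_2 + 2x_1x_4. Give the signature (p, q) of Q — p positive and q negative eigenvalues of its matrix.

The symmetric matrix is A = [[-4, 1, 0, 1], [1, -1, 0, 0], [0, 0, 0, 0], [1, 0, 0, 1]].
Symmetric row and column elimination reduces A to a congruent diagonal form with pivots -4, -3/4, 0, 4/3.
That gives 1 positive, 2 negative, 1 zero pivots.

(1, 2)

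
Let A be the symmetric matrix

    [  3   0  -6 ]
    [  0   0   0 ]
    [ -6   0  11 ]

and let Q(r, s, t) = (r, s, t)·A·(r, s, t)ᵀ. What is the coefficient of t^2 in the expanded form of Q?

The coefficient of t^2 is the diagonal entry A[3,3] = 11.

11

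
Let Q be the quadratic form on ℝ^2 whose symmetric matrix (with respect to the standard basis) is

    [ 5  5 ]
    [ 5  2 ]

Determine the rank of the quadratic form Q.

2

Applying the same elementary operations to the rows and columns of A produces a congruent diagonal matrix with entries 5, -3.
Counting signs: 1 positive, 1 negative.
The rank is the number of nonzero pivots: 2.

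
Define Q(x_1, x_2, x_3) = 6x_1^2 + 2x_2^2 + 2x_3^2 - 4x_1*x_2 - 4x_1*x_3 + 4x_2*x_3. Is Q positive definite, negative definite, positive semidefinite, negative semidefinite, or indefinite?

The associated matrix is A = [[6, -2, -2], [-2, 2, 2], [-2, 2, 2]].
Row-reducing A symmetrically gives the diagonal entries 6, 4/3, 0.
So there are 2 positive, 1 zero pivots.
Hence Q is positive semidefinite.

positive semidefinite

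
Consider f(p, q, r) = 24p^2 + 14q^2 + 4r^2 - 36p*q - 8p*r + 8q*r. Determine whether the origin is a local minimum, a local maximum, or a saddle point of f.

The Hessian at the origin is H = [[48, -36, -8], [-36, 28, 8], [-8, 8, 8]].
Symmetric row and column elimination reduces H to a congruent diagonal form with pivots 48, 1, 8/3.
That gives 3 positive pivots.
H is positive definite, so the origin is a strict local minimum.

local minimum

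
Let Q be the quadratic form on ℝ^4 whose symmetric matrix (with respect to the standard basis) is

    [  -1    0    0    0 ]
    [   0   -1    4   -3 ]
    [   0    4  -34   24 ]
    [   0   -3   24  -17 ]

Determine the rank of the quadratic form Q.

Congruent diagonalization of A (simultaneous row and column reduction) yields pivots -1, -1, -18, 0.
Counting signs: 3 negative, 1 zero.
The rank is the number of nonzero pivots: 3.

3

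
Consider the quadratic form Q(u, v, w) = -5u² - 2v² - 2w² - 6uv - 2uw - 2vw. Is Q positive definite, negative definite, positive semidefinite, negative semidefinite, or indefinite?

The symmetric matrix of Q is A = [[-5, -3, -1], [-3, -2, -1], [-1, -1, -2]].
Leading principal minors: Δ_1 = -5, Δ_2 = 1, Δ_3 = -1.
The signs alternate starting with Δ_1 < 0, so by Sylvester's criterion Q is negative definite.

negative definite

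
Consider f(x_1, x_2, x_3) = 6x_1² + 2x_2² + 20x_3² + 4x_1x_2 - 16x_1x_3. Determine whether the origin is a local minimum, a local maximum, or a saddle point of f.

The Hessian at the origin is H = [[12, 4, -16], [4, 4, 0], [-16, 0, 40]].
Row-reducing H symmetrically gives the diagonal entries 12, 8/3, 8.
Counting signs: 3 positive.
H is positive definite, so the origin is a strict local minimum.

local minimum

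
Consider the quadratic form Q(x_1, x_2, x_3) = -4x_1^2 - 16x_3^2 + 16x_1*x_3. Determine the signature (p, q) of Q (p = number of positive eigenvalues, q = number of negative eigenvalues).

The symmetric matrix is A = [[-4, 0, 8], [0, 0, 0], [8, 0, -16]].
Row-reducing A symmetrically gives the diagonal entries -4, 0, 0.
Counting signs: 1 negative, 2 zero.

(0, 1)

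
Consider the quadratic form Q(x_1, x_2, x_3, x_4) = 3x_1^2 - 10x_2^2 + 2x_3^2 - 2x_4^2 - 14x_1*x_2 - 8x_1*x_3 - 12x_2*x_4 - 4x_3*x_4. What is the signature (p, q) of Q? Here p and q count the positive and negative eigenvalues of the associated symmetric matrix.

(1, 2)

Write A = [[3, -7, -4, 0], [-7, -10, 0, -6], [-4, 0, 2, -2], [0, -6, -2, -2]].
Symmetric row and column elimination reduces A to a congruent diagonal form with pivots 3, -79/3, -2/79, 0.
So there are 1 positive, 2 negative, 1 zero pivots.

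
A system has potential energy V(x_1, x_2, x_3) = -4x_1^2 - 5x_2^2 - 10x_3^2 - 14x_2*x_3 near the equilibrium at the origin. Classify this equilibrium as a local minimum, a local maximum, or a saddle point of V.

local maximum

The Hessian at the origin is H = [[-8, 0, 0], [0, -10, -14], [0, -14, -20]].
Congruent diagonalization of H (simultaneous row and column reduction) yields pivots -8, -10, -2/5.
Counting signs: 3 negative.
H is negative definite, so the origin is a strict local maximum.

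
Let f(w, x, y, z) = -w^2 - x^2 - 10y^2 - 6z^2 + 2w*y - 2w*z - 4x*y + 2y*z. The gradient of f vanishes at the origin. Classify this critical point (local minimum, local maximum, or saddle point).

The Hessian at the origin is H = [[-2, 0, 2, -2], [0, -2, -4, 0], [2, -4, -20, 2], [-2, 0, 2, -12]].
Congruent diagonalization of H (simultaneous row and column reduction) yields pivots -2, -2, -10, -10.
So there are 4 negative pivots.
H is negative definite, so the origin is a strict local maximum.

local maximum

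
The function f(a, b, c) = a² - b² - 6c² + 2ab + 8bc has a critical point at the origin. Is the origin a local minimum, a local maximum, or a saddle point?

saddle point

The Hessian at the origin is H = [[2, 2, 0], [2, -2, 8], [0, 8, -12]].
Congruent diagonalization of H (simultaneous row and column reduction) yields pivots 2, -4, 4.
Counting signs: 2 positive, 1 negative.
H is indefinite, so the origin is a saddle point.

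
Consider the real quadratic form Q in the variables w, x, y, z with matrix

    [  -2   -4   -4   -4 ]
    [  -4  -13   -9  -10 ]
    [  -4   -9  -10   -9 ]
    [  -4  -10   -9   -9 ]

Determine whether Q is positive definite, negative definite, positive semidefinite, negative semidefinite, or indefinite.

negative semidefinite

Symmetric row and column elimination reduces A to a congruent diagonal form with pivots -2, -5, -9/5, 0.
So there are 3 negative, 1 zero pivots.
Hence Q is negative semidefinite.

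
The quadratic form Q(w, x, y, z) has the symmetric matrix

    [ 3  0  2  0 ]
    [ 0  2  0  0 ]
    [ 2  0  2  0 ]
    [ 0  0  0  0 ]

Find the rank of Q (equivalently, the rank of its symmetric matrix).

3

Row-reducing A symmetrically gives the diagonal entries 3, 2, 2/3, 0.
So there are 3 positive, 1 zero pivots.
The rank is the number of nonzero pivots: 3.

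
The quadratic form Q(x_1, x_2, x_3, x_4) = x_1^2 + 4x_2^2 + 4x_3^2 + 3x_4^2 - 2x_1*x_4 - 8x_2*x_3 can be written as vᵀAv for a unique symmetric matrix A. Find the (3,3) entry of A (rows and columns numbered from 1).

4

The coefficient of x_3^2 in Q is 4, and that is exactly A[3,3].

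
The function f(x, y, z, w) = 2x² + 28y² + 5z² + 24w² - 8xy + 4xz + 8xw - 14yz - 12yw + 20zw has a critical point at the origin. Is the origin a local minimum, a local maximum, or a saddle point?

The Hessian at the origin is H = [[4, -8, 4, 8], [-8, 56, -14, -12], [4, -14, 10, 20], [8, -12, 20, 48]].
An LDLᵀ factorisation of H has diagonal entries 4, 40, 51/10, 8/17.
Counting signs: 4 positive.
H is positive definite, so the origin is a strict local minimum.

local minimum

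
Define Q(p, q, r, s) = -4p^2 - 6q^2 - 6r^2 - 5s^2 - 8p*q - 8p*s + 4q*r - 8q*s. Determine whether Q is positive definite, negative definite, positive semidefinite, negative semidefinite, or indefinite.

The symmetric matrix of Q is A = [[-4, -4, 0, -4], [-4, -6, 2, -4], [0, 2, -6, 0], [-4, -4, 0, -5]].
Leading principal minors: Δ_1 = -4, Δ_2 = 8, Δ_3 = -32, Δ_4 = 32.
The signs alternate starting with Δ_1 < 0, so by Sylvester's criterion Q is negative definite.

negative definite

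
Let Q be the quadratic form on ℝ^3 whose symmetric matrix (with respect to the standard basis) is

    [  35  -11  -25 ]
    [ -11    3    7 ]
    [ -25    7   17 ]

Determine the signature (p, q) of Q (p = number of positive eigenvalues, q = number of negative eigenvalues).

Congruent diagonalization of A (simultaneous row and column reduction) yields pivots 35, -16/35, 3/4.
So there are 2 positive, 1 negative pivots.

(2, 1)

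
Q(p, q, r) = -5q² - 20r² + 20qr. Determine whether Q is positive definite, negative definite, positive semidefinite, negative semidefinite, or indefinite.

The symmetric matrix is A = [[0, 0, 0], [0, -5, 10], [0, 10, -20]].
Congruent diagonalization of A (simultaneous row and column reduction) yields pivots 0, -5, 0.
That gives 1 negative, 2 zero pivots.
Hence Q is negative semidefinite.

negative semidefinite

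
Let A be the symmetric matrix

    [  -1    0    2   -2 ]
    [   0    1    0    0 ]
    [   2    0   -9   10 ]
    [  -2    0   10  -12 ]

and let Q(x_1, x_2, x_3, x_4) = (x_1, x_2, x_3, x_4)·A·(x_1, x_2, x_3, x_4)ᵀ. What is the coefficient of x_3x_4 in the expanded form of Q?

The coefficient of x_3x_4 is A[3,4] + A[4,3] = 2·10 = 20.

20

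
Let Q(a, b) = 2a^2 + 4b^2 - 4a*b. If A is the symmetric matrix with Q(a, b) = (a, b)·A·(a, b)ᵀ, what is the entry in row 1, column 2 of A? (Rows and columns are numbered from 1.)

-2

The coefficient of a·b in Q is -4. For a symmetric A this equals A[1,2] + A[2,1] = 2·A[1,2].
So A[1,2] = -4/2 = -2.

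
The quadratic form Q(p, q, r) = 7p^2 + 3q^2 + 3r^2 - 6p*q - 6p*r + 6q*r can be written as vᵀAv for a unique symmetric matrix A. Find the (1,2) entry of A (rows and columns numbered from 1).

The coefficient of p·q in Q is -6. For a symmetric A this equals A[1,2] + A[2,1] = 2·A[1,2].
So A[1,2] = -6/2 = -3.

-3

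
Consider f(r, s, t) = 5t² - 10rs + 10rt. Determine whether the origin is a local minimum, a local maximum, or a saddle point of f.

saddle point

The Hessian at the origin is H = [[0, -10, 10], [-10, 0, 0], [10, 0, 10]].
H is indefinite, so the origin is a saddle point.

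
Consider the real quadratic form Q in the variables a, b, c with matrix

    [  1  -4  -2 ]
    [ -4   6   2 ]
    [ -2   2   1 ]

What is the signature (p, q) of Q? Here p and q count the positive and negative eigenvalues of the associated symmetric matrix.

(2, 1)

Applying the same elementary operations to the rows and columns of A produces a congruent diagonal matrix with entries 1, -10, 3/5.
Counting signs: 2 positive, 1 negative.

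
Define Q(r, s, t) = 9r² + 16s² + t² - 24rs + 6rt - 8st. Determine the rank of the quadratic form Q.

The symmetric matrix is A = [[9, -12, 3], [-12, 16, -4], [3, -4, 1]].
Applying the same elementary operations to the rows and columns of A produces a congruent diagonal matrix with entries 9, 0, 0.
That gives 1 positive, 2 zero pivots.
The rank is the number of nonzero pivots: 1.

1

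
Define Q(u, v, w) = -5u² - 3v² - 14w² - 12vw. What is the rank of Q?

Write A = [[-5, 0, 0], [0, -3, -6], [0, -6, -14]].
Symmetric row and column elimination reduces A to a congruent diagonal form with pivots -5, -3, -2.
Counting signs: 3 negative.
The rank is the number of nonzero pivots: 3.

3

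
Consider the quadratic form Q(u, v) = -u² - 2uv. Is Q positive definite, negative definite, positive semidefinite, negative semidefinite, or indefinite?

indefinite

The symmetric matrix of Q is [[-1, -1], [-1, 0]].
For the 2×2 matrix [[-1, -1], [-1, 0]]: det = -1·0 − (-1)² = -1, trace = -1.
det < 0 so the eigenvalues have opposite signs; the form is indefinite.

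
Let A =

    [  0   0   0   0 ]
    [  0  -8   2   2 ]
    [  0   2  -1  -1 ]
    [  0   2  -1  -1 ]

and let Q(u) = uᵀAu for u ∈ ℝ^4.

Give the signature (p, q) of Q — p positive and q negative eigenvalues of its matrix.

(0, 2)

Symmetric row and column elimination reduces A to a congruent diagonal form with pivots 0, -8, -1/2, 0.
Counting signs: 2 negative, 2 zero.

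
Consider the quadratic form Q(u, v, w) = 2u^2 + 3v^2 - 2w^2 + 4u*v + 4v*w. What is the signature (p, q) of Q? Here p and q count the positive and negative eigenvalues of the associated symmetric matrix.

(2, 1)

The symmetric matrix is A = [[2, 2, 0], [2, 3, 2], [0, 2, -2]].
An LDLᵀ factorisation of A has diagonal entries 2, 1, -6.
So there are 2 positive, 1 negative pivots.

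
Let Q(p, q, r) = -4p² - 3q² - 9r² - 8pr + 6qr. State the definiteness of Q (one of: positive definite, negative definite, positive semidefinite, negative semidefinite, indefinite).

Write A = [[-4, 0, -4], [0, -3, 3], [-4, 3, -9]].
Row-reducing A symmetrically gives the diagonal entries -4, -3, -2.
So there are 3 negative pivots.
Hence Q is negative definite.

negative definite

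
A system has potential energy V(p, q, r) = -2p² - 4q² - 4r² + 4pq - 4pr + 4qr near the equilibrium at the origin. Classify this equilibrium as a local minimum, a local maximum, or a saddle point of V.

local maximum

The Hessian at the origin is H = [[-4, 4, -4], [4, -8, 4], [-4, 4, -8]].
Row-reducing H symmetrically gives the diagonal entries -4, -4, -4.
That gives 3 negative pivots.
H is negative definite, so the origin is a strict local maximum.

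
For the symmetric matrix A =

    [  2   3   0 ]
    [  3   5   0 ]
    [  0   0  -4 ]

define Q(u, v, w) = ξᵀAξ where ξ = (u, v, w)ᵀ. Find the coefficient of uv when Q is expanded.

6

The coefficient of uv is A[1,2] + A[2,1] = 2·3 = 6.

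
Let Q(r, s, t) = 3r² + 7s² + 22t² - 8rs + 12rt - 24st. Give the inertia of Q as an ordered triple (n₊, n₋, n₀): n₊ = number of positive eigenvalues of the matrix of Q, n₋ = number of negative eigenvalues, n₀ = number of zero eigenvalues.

(3, 0, 0)

The symmetric matrix is A = [[3, -4, 6], [-4, 7, -12], [6, -12, 22]].
Applying the same elementary operations to the rows and columns of A produces a congruent diagonal matrix with entries 3, 5/3, 2/5.
Counting signs: 3 positive.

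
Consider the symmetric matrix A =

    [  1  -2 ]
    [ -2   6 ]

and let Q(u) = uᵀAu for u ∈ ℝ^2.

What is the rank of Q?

2

An LDLᵀ factorisation of A has diagonal entries 1, 2.
That gives 2 positive pivots.
The rank is the number of nonzero pivots: 2.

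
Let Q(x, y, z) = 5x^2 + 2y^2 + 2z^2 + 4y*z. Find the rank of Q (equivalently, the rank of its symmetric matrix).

The symmetric matrix is A = [[5, 0, 0], [0, 2, 2], [0, 2, 2]].
Symmetric row and column elimination reduces A to a congruent diagonal form with pivots 5, 2, 0.
That gives 2 positive, 1 zero pivots.
The rank is the number of nonzero pivots: 2.

2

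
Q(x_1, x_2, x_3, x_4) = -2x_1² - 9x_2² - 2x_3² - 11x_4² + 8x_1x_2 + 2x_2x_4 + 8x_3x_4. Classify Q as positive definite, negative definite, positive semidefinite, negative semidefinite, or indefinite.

Write A = [[-2, 4, 0, 0], [4, -9, 0, 1], [0, 0, -2, 4], [0, 1, 4, -11]].
Applying the same elementary operations to the rows and columns of A produces a congruent diagonal matrix with entries -2, -1, -2, -2.
So there are 4 negative pivots.
Hence Q is negative definite.

negative definite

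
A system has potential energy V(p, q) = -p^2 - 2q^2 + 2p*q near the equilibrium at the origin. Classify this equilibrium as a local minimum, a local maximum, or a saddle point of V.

The Hessian at the origin is H = [[-2, 2], [2, -4]].
det H = -2·-4 − (2)² = 4 > 0 and H[1,1] = -2 < 0, so H is negative definite.
Therefore the origin is a local maximum.

local maximum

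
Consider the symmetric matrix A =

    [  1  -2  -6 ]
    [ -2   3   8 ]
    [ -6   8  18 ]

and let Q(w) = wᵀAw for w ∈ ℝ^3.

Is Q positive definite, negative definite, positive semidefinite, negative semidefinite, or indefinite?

An LDLᵀ factorisation of A has diagonal entries 1, -1, -2.
Counting signs: 1 positive, 2 negative.
Hence Q is indefinite.

indefinite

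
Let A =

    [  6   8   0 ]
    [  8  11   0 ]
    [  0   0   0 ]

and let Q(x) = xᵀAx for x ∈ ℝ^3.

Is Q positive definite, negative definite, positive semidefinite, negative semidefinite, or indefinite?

positive semidefinite

Row-reducing A symmetrically gives the diagonal entries 6, 1/3, 0.
So there are 2 positive, 1 zero pivots.
Hence Q is positive semidefinite.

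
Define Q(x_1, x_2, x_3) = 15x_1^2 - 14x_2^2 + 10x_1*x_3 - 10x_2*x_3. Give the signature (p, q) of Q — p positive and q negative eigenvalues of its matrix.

The symmetric matrix is A = [[15, 0, 5], [0, -14, -5], [5, -5, 0]].
Symmetric row and column elimination reduces A to a congruent diagonal form with pivots 15, -14, 5/42.
Counting signs: 2 positive, 1 negative.

(2, 1)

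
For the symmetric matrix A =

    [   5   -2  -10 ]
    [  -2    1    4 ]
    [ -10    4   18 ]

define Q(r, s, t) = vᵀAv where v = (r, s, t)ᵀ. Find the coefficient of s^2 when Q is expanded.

1

The coefficient of s^2 is the diagonal entry A[2,2] = 1.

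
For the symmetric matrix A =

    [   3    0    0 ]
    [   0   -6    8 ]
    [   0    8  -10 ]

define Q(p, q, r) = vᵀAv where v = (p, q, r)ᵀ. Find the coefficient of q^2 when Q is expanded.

-6

The coefficient of q^2 is the diagonal entry A[2,2] = -6.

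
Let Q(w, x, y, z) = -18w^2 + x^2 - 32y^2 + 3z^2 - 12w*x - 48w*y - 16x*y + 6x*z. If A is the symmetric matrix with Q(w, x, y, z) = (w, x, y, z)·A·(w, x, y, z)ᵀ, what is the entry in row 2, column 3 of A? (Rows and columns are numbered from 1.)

-8

The coefficient of x·y in Q is -16. For a symmetric A this equals A[2,3] + A[3,2] = 2·A[2,3].
So A[2,3] = -16/2 = -8.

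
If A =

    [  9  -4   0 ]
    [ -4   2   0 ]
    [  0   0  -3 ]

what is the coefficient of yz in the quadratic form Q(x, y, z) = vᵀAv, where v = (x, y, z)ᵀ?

0

The coefficient of yz is A[2,3] + A[3,2] = 2·0 = 0.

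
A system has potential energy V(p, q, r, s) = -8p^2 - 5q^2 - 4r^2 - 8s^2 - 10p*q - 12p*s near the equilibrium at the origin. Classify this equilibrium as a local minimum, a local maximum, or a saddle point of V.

The Hessian at the origin is H = [[-16, -10, 0, -12], [-10, -10, 0, 0], [0, 0, -8, 0], [-12, 0, 0, -16]].
Congruent diagonalization of H (simultaneous row and column reduction) yields pivots -16, -15/4, -8, 8.
So there are 1 positive, 3 negative pivots.
H is indefinite, so the origin is a saddle point.

saddle point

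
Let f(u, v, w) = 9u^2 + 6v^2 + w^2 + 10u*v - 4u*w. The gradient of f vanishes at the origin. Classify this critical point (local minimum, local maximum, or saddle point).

local minimum

The Hessian at the origin is H = [[18, 10, -4], [10, 12, 0], [-4, 0, 2]].
Applying the same elementary operations to the rows and columns of H produces a congruent diagonal matrix with entries 18, 58/9, 10/29.
That gives 3 positive pivots.
H is positive definite, so the origin is a strict local minimum.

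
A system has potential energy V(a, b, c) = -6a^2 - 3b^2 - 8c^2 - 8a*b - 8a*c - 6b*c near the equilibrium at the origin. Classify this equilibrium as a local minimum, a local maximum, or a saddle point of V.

The Hessian at the origin is H = [[-12, -8, -8], [-8, -6, -6], [-8, -6, -16]].
An LDLᵀ factorisation of H has diagonal entries -12, -2/3, -10.
That gives 3 negative pivots.
H is negative definite, so the origin is a strict local maximum.

local maximum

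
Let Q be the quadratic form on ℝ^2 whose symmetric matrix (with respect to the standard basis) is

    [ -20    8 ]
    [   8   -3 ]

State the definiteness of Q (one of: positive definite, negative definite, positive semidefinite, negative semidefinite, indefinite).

indefinite

Congruent diagonalization of A (simultaneous row and column reduction) yields pivots -20, 1/5.
That gives 1 positive, 1 negative pivots.
Hence Q is indefinite.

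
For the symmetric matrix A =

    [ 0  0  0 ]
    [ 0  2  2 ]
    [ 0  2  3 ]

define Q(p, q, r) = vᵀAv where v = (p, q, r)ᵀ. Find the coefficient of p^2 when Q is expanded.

The coefficient of p^2 is the diagonal entry A[1,1] = 0.

0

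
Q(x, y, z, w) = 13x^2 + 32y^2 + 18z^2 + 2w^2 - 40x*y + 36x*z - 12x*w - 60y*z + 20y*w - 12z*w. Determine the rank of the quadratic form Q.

The symmetric matrix is A = [[13, -20, 18, -6], [-20, 32, -30, 10], [18, -30, 18, -6], [-6, 10, -6, 2]].
Row-reducing A symmetrically gives the diagonal entries 13, 16/13, -45/4, 0.
That gives 2 positive, 1 negative, 1 zero pivots.
The rank is the number of nonzero pivots: 3.

3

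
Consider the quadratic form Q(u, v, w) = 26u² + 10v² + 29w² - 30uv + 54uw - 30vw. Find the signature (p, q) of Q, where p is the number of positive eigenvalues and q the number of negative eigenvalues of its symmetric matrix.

Write A = [[26, -15, 27], [-15, 10, -15], [27, -15, 29]].
Symmetric row and column elimination reduces A to a congruent diagonal form with pivots 26, 35/26, 5/7.
That gives 3 positive pivots.

(3, 0)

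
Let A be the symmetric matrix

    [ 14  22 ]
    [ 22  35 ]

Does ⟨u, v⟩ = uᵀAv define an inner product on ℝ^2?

For the 2×2 matrix [[14, 22], [22, 35]]: det = 14·35 − (22)² = 6, trace = 49.
det > 0 so both eigenvalues share the sign of the trace; trace = 49 > 0 ⇒ both positive.
⟨·,·⟩ is an inner product exactly when A is positive definite.

yes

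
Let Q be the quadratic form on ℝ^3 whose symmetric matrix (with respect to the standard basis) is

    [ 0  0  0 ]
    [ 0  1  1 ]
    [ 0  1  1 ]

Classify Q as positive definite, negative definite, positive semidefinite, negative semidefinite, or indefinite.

positive semidefinite

Applying the same elementary operations to the rows and columns of A produces a congruent diagonal matrix with entries 0, 1, 0.
Counting signs: 1 positive, 2 zero.
Hence Q is positive semidefinite.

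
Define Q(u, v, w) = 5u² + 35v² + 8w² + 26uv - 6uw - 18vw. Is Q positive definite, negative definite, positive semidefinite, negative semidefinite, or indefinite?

The symmetric matrix of Q is A = [[5, 13, -3], [13, 35, -9], [-3, -9, 8]].
Leading principal minors: Δ_1 = 5, Δ_2 = 6, Δ_3 = 30.
All leading principal minors are positive, so by Sylvester's criterion Q is positive definite.

positive definite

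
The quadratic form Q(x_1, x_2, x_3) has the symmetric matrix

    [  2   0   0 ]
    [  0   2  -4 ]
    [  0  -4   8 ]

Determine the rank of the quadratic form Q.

2

Congruent diagonalization of A (simultaneous row and column reduction) yields pivots 2, 2, 0.
So there are 2 positive, 1 zero pivots.
The rank is the number of nonzero pivots: 2.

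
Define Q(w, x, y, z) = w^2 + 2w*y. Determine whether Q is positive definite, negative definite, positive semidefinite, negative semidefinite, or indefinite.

indefinite

The symmetric matrix is A = [[1, 0, 1, 0], [0, 0, 0, 0], [1, 0, 0, 0], [0, 0, 0, 0]].
Congruent diagonalization of A (simultaneous row and column reduction) yields pivots 1, 0, -1, 0.
So there are 1 positive, 1 negative, 2 zero pivots.
Hence Q is indefinite.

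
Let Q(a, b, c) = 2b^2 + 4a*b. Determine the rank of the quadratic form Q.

The symmetric matrix is A = [[0, 2, 0], [2, 2, 0], [0, 0, 0]].
Row reduction of A gives 2 nonzero rows, so rank A = 2.

2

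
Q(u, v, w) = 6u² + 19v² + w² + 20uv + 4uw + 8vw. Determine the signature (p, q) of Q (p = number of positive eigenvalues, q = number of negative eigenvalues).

The associated matrix is A = [[6, 10, 2], [10, 19, 4], [2, 4, 1]].
An LDLᵀ factorisation of A has diagonal entries 6, 7/3, 1/7.
That gives 3 positive pivots.

(3, 0)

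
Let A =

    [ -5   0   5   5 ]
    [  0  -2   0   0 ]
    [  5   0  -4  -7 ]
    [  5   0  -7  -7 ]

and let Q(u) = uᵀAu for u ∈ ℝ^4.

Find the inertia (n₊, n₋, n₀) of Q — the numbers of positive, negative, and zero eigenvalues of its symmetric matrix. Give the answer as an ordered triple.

(1, 3, 0)

Applying the same elementary operations to the rows and columns of A produces a congruent diagonal matrix with entries -5, -2, 1, -6.
That gives 1 positive, 3 negative pivots.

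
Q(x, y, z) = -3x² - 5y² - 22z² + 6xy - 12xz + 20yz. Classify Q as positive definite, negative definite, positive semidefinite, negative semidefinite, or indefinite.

negative definite

The symmetric matrix of Q is A = [[-3, 3, -6], [3, -5, 10], [-6, 10, -22]].
Leading principal minors: Δ_1 = -3, Δ_2 = 6, Δ_3 = -12.
The signs alternate starting with Δ_1 < 0, so by Sylvester's criterion Q is negative definite.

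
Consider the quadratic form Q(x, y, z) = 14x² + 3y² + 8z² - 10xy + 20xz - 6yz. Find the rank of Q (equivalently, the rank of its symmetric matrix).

3

The symmetric matrix is A = [[14, -5, 10], [-5, 3, -3], [10, -3, 8]].
Row-reducing A symmetrically gives the diagonal entries 14, 17/14, 10/17.
That gives 3 positive pivots.
The rank is the number of nonzero pivots: 3.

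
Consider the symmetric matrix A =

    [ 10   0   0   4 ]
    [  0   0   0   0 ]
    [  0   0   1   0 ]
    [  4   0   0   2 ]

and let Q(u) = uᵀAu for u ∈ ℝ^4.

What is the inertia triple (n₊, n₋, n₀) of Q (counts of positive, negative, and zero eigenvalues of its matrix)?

Applying the same elementary operations to the rows and columns of A produces a congruent diagonal matrix with entries 10, 0, 1, 2/5.
Counting signs: 3 positive, 1 zero.

(3, 0, 1)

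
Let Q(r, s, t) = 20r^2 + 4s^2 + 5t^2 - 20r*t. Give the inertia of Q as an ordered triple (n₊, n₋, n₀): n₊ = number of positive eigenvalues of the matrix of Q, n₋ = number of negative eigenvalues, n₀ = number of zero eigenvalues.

(2, 0, 1)

The symmetric matrix is A = [[20, 0, -10], [0, 4, 0], [-10, 0, 5]].
Row-reducing A symmetrically gives the diagonal entries 20, 4, 0.
So there are 2 positive, 1 zero pivots.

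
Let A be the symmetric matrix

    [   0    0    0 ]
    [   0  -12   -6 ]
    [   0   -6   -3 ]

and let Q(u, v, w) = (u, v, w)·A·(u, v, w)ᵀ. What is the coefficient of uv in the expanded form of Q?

0

The coefficient of uv is A[1,2] + A[2,1] = 2·0 = 0.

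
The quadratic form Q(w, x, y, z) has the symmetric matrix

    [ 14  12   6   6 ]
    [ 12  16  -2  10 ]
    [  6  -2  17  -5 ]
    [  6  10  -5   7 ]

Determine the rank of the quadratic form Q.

4

Congruent diagonalization of A (simultaneous row and column reduction) yields pivots 14, 40/7, 11/2, -6/55.
Counting signs: 3 positive, 1 negative.
The rank is the number of nonzero pivots: 4.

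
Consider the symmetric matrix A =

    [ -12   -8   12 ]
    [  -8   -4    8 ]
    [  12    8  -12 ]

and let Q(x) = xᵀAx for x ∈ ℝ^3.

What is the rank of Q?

2

Congruent diagonalization of A (simultaneous row and column reduction) yields pivots -12, 4/3, 0.
That gives 1 positive, 1 negative, 1 zero pivots.
The rank is the number of nonzero pivots: 2.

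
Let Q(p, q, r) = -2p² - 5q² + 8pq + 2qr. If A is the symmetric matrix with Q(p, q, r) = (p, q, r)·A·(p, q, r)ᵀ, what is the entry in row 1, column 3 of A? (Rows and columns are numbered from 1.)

The coefficient of p·r in Q is 0. For a symmetric A this equals A[1,3] + A[3,1] = 2·A[1,3].
So A[1,3] = 0/2 = 0.

0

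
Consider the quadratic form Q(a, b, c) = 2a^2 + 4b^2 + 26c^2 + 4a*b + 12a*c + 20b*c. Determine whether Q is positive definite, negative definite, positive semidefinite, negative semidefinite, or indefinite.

positive semidefinite

The associated matrix is A = [[2, 2, 6], [2, 4, 10], [6, 10, 26]].
Row-reducing A symmetrically gives the diagonal entries 2, 2, 0.
Counting signs: 2 positive, 1 zero.
Hence Q is positive semidefinite.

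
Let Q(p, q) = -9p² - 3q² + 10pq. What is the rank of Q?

2

The symmetric matrix is A = [[-9, 5], [5, -3]].
Congruent diagonalization of A (simultaneous row and column reduction) yields pivots -9, -2/9.
That gives 2 negative pivots.
The rank is the number of nonzero pivots: 2.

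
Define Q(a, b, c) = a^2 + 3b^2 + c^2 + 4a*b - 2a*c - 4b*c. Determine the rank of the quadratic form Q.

2

Write A = [[1, 2, -1], [2, 3, -2], [-1, -2, 1]].
Congruent diagonalization of A (simultaneous row and column reduction) yields pivots 1, -1, 0.
Counting signs: 1 positive, 1 negative, 1 zero.
The rank is the number of nonzero pivots: 2.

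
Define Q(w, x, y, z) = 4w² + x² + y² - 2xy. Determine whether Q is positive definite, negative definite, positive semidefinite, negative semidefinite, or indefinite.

positive semidefinite

Write A = [[4, 0, 0, 0], [0, 1, -1, 0], [0, -1, 1, 0], [0, 0, 0, 0]].
Symmetric row and column elimination reduces A to a congruent diagonal form with pivots 4, 1, 0, 0.
That gives 2 positive, 2 zero pivots.
Hence Q is positive semidefinite.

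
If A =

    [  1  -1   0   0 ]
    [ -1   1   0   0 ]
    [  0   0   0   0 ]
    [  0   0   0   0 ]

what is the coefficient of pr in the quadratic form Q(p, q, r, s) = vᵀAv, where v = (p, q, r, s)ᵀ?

0

The coefficient of pr is A[1,3] + A[3,1] = 2·0 = 0.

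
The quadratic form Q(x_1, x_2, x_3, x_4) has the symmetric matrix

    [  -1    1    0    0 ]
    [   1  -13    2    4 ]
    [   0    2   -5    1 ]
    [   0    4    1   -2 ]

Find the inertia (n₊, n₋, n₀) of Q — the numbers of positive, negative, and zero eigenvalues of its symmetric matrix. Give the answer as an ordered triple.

(0, 4, 0)

Symmetric row and column elimination reduces A to a congruent diagonal form with pivots -1, -12, -14/3, -1/14.
So there are 4 negative pivots.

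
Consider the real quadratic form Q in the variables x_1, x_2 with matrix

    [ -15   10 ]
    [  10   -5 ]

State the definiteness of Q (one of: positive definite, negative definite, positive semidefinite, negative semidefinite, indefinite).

indefinite

For the 2×2 matrix [[-15, 10], [10, -5]]: det = -15·-5 − (10)² = -25, trace = -20.
det < 0 so the eigenvalues have opposite signs; the form is indefinite.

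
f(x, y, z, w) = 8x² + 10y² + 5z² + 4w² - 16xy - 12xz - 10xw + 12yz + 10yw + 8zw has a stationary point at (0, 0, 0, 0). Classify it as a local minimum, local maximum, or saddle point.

local minimum

The Hessian at the origin is H = [[16, -16, -12, -10], [-16, 20, 12, 10], [-12, 12, 10, 8], [-10, 10, 8, 8]].
Row-reducing H symmetrically gives the diagonal entries 16, 4, 1, 3/2.
Counting signs: 4 positive.
H is positive definite, so the origin is a strict local minimum.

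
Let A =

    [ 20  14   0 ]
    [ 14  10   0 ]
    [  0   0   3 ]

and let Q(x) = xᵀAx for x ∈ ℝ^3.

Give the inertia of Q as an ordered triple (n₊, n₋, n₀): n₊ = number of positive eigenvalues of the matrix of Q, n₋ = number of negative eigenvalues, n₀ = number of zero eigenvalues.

(3, 0, 0)

Row-reducing A symmetrically gives the diagonal entries 20, 1/5, 3.
So there are 3 positive pivots.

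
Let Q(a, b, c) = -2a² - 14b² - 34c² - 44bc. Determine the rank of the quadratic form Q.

3

The symmetric matrix is A = [[-2, 0, 0], [0, -14, -22], [0, -22, -34]].
An LDLᵀ factorisation of A has diagonal entries -2, -14, 4/7.
That gives 1 positive, 2 negative pivots.
The rank is the number of nonzero pivots: 3.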